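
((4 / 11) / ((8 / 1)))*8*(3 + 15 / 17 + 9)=876 / 187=4.68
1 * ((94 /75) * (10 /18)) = 0.70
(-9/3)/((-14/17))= 51/14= 3.64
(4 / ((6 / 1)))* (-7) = -14 / 3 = -4.67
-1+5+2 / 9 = 38 / 9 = 4.22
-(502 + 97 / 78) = -39253 / 78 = -503.24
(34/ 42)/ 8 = 17/ 168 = 0.10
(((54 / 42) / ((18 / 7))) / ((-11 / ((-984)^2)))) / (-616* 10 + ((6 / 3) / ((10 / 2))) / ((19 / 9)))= 22996080 / 3218501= 7.14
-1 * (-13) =13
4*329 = 1316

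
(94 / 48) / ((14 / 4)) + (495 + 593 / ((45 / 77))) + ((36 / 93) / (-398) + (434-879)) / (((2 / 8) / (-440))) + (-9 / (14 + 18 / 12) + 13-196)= 6098092022557 / 7772940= 784528.38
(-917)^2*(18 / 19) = 15136002 / 19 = 796631.68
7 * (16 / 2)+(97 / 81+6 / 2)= 4876 / 81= 60.20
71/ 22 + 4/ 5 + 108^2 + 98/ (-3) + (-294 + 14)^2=29711669/ 330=90035.36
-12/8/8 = -3/16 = -0.19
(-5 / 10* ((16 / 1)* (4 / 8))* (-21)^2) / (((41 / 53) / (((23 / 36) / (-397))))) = 59731 / 16277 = 3.67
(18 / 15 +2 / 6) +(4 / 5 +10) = 37 / 3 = 12.33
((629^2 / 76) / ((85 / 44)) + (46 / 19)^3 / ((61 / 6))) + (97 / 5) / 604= 681363863815 / 252712996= 2696.20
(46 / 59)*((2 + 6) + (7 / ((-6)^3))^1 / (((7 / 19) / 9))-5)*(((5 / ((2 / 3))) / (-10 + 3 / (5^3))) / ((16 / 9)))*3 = -2.18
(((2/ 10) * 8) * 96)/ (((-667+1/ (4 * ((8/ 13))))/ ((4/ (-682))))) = 49152/ 36369355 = 0.00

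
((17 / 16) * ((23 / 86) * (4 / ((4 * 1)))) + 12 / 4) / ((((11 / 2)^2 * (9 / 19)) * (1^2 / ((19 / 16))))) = 1631359 / 5993856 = 0.27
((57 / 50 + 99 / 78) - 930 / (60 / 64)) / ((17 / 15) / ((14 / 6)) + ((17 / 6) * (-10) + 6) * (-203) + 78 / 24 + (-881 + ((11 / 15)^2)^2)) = -18235683900 / 67383684199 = -0.27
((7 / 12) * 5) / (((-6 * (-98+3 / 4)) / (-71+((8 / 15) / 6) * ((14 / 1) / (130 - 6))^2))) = -10746211 / 30280149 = -0.35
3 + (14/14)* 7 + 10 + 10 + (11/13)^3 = 30.61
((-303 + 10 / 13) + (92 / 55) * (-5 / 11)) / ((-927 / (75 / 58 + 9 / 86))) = 276907505 / 606113079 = 0.46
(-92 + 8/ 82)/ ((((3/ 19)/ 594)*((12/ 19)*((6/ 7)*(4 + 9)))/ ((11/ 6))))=-48005419/ 533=-90066.45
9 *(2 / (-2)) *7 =-63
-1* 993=-993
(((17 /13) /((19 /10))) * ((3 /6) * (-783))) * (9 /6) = -199665 /494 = -404.18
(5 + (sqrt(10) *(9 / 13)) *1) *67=603 *sqrt(10) / 13 + 335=481.68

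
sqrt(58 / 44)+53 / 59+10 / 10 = sqrt(638) / 22+112 / 59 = 3.05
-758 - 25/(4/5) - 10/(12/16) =-9631/12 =-802.58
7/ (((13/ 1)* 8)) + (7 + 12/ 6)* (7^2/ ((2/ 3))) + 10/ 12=206669/ 312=662.40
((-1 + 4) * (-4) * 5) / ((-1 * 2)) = 30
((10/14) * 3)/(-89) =-15/623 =-0.02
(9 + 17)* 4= 104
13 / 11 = 1.18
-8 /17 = -0.47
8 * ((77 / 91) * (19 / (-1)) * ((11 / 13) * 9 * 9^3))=-120669912 / 169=-714023.15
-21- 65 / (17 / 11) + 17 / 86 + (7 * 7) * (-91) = -6610961 / 1462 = -4521.86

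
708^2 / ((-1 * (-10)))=250632 / 5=50126.40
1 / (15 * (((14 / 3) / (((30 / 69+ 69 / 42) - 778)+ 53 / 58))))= -11.07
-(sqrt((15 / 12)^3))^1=-5 * sqrt(5) / 8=-1.40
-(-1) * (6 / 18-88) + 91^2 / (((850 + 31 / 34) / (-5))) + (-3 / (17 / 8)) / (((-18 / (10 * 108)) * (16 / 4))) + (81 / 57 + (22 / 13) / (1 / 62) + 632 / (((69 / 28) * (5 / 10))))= 201221638338 / 399152741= 504.12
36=36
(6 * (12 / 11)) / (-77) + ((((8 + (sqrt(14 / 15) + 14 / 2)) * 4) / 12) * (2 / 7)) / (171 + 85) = -0.08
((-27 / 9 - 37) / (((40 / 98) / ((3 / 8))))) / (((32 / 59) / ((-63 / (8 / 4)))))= 546399 / 256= 2134.37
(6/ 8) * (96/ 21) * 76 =1824/ 7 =260.57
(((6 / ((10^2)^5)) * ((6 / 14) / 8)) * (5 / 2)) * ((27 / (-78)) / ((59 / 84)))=-0.00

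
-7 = -7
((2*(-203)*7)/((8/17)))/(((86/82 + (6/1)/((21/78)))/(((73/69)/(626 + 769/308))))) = -38970724639/89450576661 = -0.44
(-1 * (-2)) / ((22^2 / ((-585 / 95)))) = -117 / 4598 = -0.03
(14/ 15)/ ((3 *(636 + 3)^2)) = 14/ 18374445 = 0.00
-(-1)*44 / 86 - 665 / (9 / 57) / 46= -540269 / 5934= -91.05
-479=-479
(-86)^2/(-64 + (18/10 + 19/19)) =-18490/153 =-120.85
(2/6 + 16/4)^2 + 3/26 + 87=24779/234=105.89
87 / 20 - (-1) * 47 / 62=3167 / 620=5.11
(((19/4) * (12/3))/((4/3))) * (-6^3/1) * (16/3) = -16416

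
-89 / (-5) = 89 / 5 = 17.80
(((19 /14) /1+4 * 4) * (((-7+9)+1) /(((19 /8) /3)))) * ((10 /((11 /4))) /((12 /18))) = 524880 /1463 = 358.77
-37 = -37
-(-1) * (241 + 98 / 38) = 4628 / 19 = 243.58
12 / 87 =4 / 29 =0.14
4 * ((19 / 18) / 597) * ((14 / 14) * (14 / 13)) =532 / 69849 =0.01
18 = 18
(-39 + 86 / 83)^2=9928801 / 6889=1441.25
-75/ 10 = -15/ 2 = -7.50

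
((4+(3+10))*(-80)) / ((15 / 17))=-4624 / 3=-1541.33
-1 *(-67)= 67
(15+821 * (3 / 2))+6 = 2505 / 2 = 1252.50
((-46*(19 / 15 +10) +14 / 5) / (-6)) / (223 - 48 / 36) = 3866 / 9975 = 0.39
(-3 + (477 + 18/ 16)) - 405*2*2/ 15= 2937/ 8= 367.12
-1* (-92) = 92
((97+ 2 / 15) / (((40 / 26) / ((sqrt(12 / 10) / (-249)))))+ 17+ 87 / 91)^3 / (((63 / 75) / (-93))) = -104890996829144825647 / 163527544498500+ 1682446262436522579887 * sqrt(30) / 309776185309500000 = -611679.36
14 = 14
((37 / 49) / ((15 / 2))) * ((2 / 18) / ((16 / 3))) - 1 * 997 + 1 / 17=-298962091 / 299880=-996.94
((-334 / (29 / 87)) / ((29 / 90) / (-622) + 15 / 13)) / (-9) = 96.53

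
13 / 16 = 0.81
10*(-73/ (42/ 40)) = -14600/ 21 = -695.24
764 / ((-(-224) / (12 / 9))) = 191 / 42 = 4.55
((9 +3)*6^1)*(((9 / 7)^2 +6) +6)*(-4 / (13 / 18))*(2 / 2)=-3468096 / 637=-5444.42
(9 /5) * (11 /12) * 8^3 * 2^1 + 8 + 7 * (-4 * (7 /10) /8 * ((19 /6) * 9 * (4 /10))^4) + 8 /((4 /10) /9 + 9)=-201877287943 /5087500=-39681.04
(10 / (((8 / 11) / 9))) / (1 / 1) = 495 / 4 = 123.75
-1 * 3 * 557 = -1671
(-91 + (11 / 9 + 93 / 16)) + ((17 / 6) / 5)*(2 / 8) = -83.82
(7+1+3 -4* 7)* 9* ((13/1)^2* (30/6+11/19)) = -2740842/19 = -144254.84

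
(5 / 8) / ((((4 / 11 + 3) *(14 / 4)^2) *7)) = 55 / 25382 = 0.00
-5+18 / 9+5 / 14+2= -9 / 14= -0.64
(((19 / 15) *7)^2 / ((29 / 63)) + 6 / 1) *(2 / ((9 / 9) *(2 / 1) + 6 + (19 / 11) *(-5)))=-2819806 / 5075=-555.63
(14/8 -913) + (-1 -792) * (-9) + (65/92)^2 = 52698973/8464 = 6226.25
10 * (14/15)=28/3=9.33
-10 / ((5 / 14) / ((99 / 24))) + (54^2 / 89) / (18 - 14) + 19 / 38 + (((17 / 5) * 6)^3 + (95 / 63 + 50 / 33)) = 64651975441 / 7709625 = 8385.88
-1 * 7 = -7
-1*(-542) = 542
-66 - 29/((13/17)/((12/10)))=-7248/65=-111.51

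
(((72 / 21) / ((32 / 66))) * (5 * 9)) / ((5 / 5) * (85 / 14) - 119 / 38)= 84645 / 782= 108.24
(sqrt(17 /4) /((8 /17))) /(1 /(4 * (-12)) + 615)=51 * sqrt(17) /29519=0.01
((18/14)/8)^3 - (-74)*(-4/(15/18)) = -311890371/878080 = -355.20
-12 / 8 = -3 / 2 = -1.50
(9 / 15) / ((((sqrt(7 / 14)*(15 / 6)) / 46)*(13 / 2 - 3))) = 552*sqrt(2) / 175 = 4.46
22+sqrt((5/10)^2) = 45/2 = 22.50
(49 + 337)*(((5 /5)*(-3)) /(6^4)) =-193 /216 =-0.89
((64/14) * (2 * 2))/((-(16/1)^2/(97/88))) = -97/1232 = -0.08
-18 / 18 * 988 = -988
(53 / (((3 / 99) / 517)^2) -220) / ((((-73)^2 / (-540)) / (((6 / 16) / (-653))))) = 6247983192165 / 6959674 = 897740.78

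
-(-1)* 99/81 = 11/9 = 1.22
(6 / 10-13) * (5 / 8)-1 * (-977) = 3877 / 4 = 969.25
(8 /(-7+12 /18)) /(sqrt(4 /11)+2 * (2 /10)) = 330 /133 - 150 * sqrt(11) /133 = -1.26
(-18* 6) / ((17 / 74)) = -7992 / 17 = -470.12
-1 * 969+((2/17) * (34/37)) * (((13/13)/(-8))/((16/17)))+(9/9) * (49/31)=-35508687/36704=-967.43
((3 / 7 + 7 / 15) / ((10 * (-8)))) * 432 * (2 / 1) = -1692 / 175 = -9.67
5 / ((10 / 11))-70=-129 / 2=-64.50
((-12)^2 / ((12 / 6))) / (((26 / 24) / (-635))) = -548640 / 13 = -42203.08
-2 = -2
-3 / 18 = -1 / 6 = -0.17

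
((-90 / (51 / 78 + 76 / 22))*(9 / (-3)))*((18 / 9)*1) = 30888 / 235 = 131.44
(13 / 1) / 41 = 13 / 41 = 0.32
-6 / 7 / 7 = -0.12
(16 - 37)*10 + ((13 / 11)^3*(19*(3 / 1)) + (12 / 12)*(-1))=-155612 / 1331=-116.91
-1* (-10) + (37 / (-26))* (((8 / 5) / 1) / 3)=1802 / 195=9.24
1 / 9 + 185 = 1666 / 9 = 185.11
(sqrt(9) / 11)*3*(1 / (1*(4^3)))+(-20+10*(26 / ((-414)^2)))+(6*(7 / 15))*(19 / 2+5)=3109223693 / 150828480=20.61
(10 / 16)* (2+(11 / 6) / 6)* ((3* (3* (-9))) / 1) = -3735 / 32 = -116.72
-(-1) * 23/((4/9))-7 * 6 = 39/4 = 9.75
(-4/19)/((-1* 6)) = 2/57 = 0.04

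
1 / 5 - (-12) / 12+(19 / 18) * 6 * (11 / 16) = 1333 / 240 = 5.55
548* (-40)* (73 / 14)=-800080 / 7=-114297.14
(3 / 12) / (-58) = -1 / 232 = -0.00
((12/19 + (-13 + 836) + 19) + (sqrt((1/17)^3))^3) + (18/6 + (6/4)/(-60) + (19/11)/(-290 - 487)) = 845.60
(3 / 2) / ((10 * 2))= 3 / 40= 0.08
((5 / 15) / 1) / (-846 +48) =-1 / 2394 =-0.00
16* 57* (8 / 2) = 3648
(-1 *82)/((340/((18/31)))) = -369/2635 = -0.14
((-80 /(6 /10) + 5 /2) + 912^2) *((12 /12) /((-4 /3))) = -4989679 /8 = -623709.88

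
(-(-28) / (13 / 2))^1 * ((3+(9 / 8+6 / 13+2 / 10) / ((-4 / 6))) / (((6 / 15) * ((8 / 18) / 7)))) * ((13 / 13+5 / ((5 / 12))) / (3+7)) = 146853 / 2080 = 70.60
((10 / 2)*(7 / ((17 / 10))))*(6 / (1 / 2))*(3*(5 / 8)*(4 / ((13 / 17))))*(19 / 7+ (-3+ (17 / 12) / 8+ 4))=9429.09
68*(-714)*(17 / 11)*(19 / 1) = -15682296 / 11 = -1425663.27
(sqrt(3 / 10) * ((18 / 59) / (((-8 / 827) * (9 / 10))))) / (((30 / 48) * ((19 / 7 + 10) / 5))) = -11578 * sqrt(30) / 5251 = -12.08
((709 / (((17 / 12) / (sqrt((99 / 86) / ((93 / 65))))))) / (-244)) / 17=-2127 * sqrt(5718570) / 46998914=-0.11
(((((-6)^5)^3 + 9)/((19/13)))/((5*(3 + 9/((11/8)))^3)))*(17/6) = -15367264821707513/73316250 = -209602439.05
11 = 11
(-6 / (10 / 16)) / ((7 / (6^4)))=-62208 / 35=-1777.37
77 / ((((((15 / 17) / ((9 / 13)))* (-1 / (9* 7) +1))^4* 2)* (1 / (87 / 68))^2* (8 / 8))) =214918742021589837 / 8440538649920000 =25.46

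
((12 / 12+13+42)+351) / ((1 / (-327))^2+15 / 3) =81.40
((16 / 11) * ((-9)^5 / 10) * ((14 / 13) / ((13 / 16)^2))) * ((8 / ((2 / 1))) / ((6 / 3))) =-3386105856 / 120835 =-28022.56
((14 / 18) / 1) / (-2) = -7 / 18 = -0.39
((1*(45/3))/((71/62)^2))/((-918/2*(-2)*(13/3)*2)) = 4805/3342183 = 0.00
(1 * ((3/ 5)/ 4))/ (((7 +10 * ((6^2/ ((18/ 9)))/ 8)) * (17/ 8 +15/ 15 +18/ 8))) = 12/ 12685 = 0.00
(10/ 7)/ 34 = 5/ 119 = 0.04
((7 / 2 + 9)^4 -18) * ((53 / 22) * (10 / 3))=103439305 / 528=195907.77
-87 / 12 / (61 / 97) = -2813 / 244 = -11.53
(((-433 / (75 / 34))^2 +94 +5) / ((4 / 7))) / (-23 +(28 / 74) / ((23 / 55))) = -3059.61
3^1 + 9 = 12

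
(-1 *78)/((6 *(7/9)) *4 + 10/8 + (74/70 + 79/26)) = -425880/131107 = -3.25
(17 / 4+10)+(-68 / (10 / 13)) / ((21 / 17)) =-24071 / 420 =-57.31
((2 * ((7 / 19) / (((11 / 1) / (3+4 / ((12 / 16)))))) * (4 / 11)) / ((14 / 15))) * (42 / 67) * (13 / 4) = 68250 / 154033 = 0.44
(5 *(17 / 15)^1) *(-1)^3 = -17 / 3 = -5.67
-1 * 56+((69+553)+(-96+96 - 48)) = 518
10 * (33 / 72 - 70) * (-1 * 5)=41725 / 12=3477.08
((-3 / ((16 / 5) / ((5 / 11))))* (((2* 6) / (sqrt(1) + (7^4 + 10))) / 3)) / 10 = -5 / 70752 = -0.00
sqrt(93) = 9.64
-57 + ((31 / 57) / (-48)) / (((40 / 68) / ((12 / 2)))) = -260447 / 4560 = -57.12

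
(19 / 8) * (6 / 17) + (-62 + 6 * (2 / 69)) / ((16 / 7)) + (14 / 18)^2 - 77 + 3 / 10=-129605003 / 1266840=-102.31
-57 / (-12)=19 / 4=4.75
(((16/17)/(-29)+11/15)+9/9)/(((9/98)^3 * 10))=5919156488/26954775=219.60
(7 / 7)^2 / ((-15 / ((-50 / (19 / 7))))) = 70 / 57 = 1.23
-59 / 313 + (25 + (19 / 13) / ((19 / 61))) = 120051 / 4069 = 29.50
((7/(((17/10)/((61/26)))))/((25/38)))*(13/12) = 8113/510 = 15.91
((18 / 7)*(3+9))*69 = 14904 / 7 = 2129.14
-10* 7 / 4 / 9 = -1.94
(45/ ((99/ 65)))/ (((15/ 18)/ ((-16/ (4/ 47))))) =-6665.45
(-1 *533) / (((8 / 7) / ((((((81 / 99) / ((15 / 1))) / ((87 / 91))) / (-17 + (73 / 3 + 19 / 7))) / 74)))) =-0.04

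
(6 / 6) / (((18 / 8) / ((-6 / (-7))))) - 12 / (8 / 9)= -551 / 42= -13.12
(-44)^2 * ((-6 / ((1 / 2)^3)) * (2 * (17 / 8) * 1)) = -394944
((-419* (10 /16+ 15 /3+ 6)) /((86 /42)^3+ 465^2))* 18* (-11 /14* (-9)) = -45934026831 /16020313856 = -2.87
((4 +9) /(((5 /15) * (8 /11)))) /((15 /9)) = 1287 /40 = 32.18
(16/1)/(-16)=-1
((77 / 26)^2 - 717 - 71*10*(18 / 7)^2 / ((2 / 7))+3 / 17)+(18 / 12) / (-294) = -2412845490 / 140777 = -17139.49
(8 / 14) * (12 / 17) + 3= 3.40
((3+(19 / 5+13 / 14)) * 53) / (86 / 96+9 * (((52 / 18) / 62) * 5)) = 21332712 / 155855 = 136.88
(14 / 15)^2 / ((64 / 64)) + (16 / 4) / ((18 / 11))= 746 / 225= 3.32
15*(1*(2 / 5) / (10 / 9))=27 / 5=5.40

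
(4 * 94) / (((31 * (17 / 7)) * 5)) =2632 / 2635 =1.00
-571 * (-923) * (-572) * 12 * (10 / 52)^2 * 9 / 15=-80271180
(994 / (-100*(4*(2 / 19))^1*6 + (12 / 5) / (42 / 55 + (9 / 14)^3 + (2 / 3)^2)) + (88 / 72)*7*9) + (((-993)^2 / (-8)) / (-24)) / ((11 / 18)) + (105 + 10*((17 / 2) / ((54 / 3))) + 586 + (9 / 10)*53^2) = 18430688262842983 / 1575179765280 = 11700.69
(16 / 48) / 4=1 / 12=0.08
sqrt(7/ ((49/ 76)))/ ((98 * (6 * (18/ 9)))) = sqrt(133)/ 4116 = 0.00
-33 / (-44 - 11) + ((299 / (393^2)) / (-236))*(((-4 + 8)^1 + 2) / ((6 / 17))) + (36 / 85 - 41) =-123857409727 / 3098246940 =-39.98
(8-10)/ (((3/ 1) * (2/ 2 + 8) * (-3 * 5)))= 2/ 405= 0.00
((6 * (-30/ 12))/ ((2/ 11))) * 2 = -165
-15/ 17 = -0.88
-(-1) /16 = 1 /16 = 0.06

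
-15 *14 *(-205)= 43050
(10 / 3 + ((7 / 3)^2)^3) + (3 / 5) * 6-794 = -2280613 / 3645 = -625.68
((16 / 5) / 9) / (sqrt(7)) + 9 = 16*sqrt(7) / 315 + 9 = 9.13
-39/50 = -0.78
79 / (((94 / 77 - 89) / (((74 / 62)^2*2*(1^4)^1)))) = -16655254 / 6495399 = -2.56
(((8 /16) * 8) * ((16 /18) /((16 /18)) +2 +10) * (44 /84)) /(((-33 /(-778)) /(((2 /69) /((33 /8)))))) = 647296 /143451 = 4.51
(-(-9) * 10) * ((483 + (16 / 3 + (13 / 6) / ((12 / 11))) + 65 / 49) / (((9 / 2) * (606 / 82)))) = 355578035 / 267246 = 1330.53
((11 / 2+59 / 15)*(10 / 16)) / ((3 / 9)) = 283 / 16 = 17.69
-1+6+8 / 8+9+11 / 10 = 161 / 10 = 16.10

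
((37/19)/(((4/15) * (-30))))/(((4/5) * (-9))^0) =-37/152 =-0.24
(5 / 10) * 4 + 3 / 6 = 5 / 2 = 2.50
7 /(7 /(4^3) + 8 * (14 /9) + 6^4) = 4032 /753727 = 0.01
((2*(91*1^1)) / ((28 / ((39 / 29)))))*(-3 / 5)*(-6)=4563 / 145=31.47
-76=-76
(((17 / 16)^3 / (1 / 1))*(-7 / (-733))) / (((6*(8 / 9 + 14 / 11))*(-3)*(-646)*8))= 22253 / 390644105216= 0.00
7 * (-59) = -413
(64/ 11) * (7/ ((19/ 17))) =7616/ 209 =36.44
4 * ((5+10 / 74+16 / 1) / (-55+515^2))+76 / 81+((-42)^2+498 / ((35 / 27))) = 2149.11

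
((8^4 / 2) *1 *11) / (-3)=-22528 / 3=-7509.33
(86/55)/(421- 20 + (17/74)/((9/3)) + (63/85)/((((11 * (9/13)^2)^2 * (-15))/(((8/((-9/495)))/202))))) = 23897322756/6129781294877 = 0.00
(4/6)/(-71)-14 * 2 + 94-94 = -5966/213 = -28.01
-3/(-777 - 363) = 1/380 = 0.00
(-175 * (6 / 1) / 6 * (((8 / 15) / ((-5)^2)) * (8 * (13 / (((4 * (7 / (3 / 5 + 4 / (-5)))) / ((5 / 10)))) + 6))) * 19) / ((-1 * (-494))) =-6668 / 975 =-6.84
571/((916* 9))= 0.07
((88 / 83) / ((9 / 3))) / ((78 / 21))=308 / 3237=0.10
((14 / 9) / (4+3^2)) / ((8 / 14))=49 / 234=0.21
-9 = -9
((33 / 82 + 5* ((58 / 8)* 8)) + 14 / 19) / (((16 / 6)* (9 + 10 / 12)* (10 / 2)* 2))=816471 / 735376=1.11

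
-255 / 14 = -18.21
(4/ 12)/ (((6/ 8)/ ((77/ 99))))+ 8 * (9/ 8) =757/ 81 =9.35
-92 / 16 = -23 / 4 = -5.75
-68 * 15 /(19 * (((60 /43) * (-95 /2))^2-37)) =-1885980 /153027653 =-0.01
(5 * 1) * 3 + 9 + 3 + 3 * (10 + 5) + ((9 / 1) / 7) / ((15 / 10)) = 510 / 7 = 72.86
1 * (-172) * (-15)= 2580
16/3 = 5.33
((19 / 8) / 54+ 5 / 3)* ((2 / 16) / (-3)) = -739 / 10368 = -0.07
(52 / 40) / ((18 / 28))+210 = 9541 / 45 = 212.02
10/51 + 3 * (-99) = -15137/51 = -296.80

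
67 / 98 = 0.68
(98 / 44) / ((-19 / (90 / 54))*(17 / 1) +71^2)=245 / 533192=0.00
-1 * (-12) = 12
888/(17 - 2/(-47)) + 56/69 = 108320/2047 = 52.92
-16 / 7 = -2.29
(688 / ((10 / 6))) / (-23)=-2064 / 115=-17.95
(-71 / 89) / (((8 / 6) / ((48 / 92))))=-639 / 2047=-0.31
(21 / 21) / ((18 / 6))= 1 / 3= 0.33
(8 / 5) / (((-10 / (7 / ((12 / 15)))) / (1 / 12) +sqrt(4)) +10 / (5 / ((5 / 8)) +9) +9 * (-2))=-476 / 8665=-0.05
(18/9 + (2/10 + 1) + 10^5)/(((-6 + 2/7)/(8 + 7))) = -1312542/5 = -262508.40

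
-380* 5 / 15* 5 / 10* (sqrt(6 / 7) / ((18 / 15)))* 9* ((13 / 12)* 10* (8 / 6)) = -61750* sqrt(42) / 63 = -6352.15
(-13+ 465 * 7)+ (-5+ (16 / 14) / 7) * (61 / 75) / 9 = 35738231 / 11025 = 3241.56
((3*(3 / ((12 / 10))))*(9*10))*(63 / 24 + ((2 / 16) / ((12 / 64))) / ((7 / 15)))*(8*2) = 306450 / 7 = 43778.57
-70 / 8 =-35 / 4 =-8.75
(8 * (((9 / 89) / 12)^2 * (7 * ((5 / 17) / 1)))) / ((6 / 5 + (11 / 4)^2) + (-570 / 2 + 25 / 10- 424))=-12600 / 7516419083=-0.00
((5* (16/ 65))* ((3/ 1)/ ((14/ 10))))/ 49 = 240/ 4459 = 0.05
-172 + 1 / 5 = -859 / 5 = -171.80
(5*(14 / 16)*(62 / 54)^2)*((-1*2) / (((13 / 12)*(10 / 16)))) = -53816 / 3159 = -17.04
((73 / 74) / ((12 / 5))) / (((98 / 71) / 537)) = 159.91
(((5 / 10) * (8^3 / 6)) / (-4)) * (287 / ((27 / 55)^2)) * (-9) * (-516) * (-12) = 19113740800 / 27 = 707916325.93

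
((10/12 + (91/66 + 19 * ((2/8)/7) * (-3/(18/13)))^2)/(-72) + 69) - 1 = 67.99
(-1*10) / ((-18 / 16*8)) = 1.11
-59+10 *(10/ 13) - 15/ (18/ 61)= -7967/ 78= -102.14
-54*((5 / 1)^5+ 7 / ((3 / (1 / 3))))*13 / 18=-121905.33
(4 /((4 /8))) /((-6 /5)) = -20 /3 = -6.67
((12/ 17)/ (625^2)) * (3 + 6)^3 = 8748/ 6640625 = 0.00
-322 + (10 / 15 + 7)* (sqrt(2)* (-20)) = -322 - 460* sqrt(2) / 3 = -538.85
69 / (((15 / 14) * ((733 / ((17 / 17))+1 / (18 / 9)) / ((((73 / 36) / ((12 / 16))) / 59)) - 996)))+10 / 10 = 11004587 / 10957575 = 1.00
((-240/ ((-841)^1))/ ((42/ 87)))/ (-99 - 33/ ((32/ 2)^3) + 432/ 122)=-0.01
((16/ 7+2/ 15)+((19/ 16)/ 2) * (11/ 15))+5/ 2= 5997/ 1120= 5.35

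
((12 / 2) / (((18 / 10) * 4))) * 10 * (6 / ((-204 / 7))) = -175 / 102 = -1.72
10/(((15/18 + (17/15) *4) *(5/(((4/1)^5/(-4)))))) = -15360/161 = -95.40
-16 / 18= -8 / 9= -0.89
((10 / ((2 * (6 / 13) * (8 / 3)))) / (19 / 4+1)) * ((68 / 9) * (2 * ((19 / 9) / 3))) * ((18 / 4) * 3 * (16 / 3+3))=524875 / 621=845.21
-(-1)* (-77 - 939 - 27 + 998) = -45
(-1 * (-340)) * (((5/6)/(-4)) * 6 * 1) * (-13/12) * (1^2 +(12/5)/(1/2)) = 32045/12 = 2670.42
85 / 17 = 5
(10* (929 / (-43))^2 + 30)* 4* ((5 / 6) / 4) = 21714700 / 5547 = 3914.67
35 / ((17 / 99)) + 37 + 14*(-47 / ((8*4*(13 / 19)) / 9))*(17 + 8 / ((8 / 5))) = -10094657 / 1768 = -5709.65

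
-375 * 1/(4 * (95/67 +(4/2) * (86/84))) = -27.05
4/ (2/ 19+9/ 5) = 380/ 181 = 2.10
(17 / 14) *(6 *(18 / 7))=918 / 49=18.73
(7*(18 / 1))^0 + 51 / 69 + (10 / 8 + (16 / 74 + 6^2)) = 133455 / 3404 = 39.21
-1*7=-7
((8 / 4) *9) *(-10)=-180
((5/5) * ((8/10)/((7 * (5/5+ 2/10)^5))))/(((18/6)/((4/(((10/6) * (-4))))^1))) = -125/13608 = -0.01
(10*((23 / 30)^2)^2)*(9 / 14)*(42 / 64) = 1.46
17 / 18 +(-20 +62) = 773 / 18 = 42.94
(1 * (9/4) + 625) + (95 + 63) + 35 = 3281/4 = 820.25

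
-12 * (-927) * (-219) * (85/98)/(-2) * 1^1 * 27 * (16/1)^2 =357822593280/49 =7302501903.67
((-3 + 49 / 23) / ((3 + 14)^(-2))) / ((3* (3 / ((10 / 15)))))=-11560 / 621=-18.62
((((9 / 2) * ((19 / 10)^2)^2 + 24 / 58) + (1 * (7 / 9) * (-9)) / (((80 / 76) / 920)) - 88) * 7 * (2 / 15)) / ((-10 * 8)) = 24956583533 / 348000000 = 71.71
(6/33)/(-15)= -2/165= -0.01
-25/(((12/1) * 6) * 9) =-25/648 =-0.04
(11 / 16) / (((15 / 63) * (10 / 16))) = 4.62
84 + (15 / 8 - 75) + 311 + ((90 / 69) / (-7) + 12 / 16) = 415301 / 1288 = 322.44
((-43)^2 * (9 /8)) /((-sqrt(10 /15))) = -16641 * sqrt(6) /16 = -2547.62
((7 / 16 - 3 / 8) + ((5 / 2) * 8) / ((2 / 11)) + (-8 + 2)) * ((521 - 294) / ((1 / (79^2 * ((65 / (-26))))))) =-11794085775 / 32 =-368565180.47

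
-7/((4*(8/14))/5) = -245/16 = -15.31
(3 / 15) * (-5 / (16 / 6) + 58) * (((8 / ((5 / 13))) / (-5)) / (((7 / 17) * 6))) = -99229 / 5250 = -18.90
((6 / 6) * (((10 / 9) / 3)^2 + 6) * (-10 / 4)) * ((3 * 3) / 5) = -27.62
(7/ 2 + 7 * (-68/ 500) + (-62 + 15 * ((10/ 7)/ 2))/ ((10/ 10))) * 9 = -438.64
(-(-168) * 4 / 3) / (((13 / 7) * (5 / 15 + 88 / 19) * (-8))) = -11172 / 3679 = -3.04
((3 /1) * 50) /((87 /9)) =450 /29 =15.52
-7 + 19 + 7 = 19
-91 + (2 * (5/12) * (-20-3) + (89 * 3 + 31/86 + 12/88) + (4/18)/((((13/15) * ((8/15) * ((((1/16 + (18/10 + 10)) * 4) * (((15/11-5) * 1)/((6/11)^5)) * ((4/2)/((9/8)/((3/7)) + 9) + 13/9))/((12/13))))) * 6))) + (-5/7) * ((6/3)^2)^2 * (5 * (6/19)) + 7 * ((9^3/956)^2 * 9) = 2921253407329829516032453/16605705647983852191792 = 175.92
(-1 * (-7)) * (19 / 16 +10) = 1253 / 16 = 78.31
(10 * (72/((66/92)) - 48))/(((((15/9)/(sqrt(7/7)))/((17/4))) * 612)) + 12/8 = 81/22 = 3.68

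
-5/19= -0.26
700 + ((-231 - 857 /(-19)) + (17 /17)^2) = 9787 /19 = 515.11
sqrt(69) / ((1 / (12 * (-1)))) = -12 * sqrt(69) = -99.68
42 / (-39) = -14 / 13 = -1.08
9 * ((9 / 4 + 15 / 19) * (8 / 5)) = 4158 / 95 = 43.77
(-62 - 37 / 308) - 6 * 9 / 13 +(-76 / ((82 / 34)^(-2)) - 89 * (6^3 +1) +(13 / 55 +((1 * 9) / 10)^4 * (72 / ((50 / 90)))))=-71367847027227 / 3616112500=-19736.07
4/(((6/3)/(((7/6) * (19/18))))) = 133/54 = 2.46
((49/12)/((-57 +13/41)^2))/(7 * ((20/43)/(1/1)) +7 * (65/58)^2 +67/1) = 60790003/3781025665968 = 0.00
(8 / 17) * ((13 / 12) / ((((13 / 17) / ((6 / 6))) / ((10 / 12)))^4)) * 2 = 3070625 / 2135484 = 1.44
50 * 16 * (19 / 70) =1520 / 7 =217.14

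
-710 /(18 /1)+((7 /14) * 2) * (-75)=-1030 /9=-114.44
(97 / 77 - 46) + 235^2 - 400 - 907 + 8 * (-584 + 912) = 4350289 / 77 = 56497.26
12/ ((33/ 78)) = 312/ 11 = 28.36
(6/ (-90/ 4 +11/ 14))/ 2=-21/ 152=-0.14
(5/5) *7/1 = 7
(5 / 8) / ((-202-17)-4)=-5 / 1784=-0.00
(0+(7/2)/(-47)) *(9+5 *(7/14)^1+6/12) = -0.89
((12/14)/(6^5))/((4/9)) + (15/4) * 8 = 120961/4032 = 30.00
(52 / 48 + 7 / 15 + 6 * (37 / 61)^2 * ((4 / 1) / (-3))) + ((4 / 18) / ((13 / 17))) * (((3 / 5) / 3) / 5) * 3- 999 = -1000.36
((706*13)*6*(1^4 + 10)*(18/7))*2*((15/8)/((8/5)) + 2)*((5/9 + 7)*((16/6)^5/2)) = 407734632448/81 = 5033760894.42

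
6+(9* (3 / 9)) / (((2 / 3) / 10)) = 51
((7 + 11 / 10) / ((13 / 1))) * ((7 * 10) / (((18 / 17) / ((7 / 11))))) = 7497 / 286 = 26.21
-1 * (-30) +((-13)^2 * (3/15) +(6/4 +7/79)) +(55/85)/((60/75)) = 1778063/26860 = 66.20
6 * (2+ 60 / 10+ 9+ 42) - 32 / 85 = 30058 / 85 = 353.62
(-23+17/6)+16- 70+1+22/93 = -13565/186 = -72.93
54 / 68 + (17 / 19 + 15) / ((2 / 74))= 380429 / 646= 588.90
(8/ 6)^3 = 64/ 27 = 2.37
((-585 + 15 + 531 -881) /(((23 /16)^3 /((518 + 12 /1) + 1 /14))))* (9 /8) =-683919360 /3703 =-184693.32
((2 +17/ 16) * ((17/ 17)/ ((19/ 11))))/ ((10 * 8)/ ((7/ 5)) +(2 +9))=3773/ 145008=0.03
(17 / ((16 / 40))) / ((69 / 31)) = 2635 / 138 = 19.09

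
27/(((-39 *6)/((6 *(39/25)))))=-27/25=-1.08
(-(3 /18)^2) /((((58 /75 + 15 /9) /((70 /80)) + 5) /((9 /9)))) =-175 /49068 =-0.00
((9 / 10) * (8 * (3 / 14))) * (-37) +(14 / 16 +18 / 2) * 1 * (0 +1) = -13219 / 280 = -47.21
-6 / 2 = -3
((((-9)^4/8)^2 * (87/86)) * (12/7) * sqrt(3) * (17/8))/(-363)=-63666100359 * sqrt(3)/9323776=-11827.07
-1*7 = -7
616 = 616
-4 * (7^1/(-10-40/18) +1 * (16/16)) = -94/55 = -1.71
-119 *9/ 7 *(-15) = 2295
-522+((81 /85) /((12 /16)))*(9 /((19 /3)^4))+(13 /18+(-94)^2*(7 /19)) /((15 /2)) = -87.85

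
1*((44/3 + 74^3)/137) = 1215716/411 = 2957.95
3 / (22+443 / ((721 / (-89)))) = -721 / 7855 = -0.09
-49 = -49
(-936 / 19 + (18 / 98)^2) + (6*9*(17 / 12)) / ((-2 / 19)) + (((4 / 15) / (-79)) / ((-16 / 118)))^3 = -775.98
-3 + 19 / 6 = 1 / 6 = 0.17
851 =851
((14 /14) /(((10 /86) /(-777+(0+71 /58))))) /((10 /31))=-11995667 /580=-20682.18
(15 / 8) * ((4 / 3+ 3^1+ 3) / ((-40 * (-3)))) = 11 / 96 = 0.11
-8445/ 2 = -4222.50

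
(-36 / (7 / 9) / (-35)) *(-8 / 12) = -216 / 245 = -0.88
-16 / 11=-1.45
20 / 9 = 2.22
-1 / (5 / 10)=-2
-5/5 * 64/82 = -32/41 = -0.78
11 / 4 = 2.75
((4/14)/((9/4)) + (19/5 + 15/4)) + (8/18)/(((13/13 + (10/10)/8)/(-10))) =42257/11340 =3.73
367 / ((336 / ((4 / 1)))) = 367 / 84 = 4.37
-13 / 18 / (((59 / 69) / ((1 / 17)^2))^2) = -6877 / 581473202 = -0.00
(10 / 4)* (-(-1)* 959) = 4795 / 2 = 2397.50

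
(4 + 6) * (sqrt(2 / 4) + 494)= 4947.07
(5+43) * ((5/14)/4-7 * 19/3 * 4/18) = -29522/63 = -468.60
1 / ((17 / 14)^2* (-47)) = -196 / 13583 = -0.01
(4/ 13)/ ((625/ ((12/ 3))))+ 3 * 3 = 73141/ 8125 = 9.00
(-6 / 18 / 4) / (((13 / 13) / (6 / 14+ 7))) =-13 / 21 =-0.62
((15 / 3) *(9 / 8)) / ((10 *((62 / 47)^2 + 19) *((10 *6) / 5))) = 6627 / 2932160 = 0.00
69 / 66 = 23 / 22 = 1.05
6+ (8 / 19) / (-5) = 562 / 95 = 5.92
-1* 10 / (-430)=1 / 43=0.02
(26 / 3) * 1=26 / 3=8.67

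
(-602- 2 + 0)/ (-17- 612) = 604/ 629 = 0.96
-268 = -268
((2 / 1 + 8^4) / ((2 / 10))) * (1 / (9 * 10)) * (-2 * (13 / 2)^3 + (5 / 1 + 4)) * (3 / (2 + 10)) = -1475963 / 48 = -30749.23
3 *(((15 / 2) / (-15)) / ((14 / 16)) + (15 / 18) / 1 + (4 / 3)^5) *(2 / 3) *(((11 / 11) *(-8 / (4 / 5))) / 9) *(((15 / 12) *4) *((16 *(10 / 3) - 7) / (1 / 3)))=-105827650 / 15309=-6912.77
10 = 10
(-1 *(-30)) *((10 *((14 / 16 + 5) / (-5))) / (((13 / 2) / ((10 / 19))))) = -7050 / 247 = -28.54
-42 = -42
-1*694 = -694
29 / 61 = 0.48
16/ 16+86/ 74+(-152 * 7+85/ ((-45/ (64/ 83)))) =-1063.29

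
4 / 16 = 1 / 4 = 0.25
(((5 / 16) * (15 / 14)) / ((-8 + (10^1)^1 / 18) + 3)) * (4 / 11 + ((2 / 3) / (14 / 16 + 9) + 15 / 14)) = -2467845 / 21801472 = -0.11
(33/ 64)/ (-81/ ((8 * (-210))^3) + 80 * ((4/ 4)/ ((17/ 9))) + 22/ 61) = 93902424000/ 7778735107111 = 0.01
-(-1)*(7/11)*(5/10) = 0.32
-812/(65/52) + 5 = -3223/5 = -644.60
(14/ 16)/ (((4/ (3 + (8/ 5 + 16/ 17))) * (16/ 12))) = 9891/ 10880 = 0.91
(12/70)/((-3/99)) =-198/35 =-5.66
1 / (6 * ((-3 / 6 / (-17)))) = 17 / 3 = 5.67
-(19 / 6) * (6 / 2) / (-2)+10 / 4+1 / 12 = 22 / 3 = 7.33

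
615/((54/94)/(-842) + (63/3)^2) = 8112670/5817369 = 1.39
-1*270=-270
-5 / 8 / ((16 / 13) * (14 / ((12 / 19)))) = -195 / 8512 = -0.02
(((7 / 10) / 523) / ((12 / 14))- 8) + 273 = 8315749 / 31380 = 265.00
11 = 11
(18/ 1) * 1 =18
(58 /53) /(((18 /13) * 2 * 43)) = 377 /41022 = 0.01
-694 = -694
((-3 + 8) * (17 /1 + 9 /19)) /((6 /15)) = 4150 /19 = 218.42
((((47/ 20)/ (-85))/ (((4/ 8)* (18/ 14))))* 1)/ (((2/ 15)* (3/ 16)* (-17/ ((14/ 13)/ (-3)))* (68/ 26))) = -9212/ 663255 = -0.01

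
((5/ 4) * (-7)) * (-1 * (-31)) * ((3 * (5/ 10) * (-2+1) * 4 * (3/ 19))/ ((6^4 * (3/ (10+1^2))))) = 11935/ 16416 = 0.73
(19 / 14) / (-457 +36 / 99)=-209 / 70322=-0.00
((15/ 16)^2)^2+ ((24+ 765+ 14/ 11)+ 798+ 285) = 1874.05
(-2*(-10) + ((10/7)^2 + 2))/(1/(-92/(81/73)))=-7911448/3969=-1993.31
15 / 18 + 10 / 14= 65 / 42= 1.55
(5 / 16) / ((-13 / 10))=-25 / 104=-0.24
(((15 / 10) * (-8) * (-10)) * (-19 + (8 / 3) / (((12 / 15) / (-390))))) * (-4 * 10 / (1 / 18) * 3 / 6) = 56980800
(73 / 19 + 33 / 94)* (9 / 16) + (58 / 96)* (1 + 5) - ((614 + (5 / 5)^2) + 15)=-17831891 / 28576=-624.02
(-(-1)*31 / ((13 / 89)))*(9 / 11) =173.64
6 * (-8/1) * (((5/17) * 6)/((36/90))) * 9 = -1905.88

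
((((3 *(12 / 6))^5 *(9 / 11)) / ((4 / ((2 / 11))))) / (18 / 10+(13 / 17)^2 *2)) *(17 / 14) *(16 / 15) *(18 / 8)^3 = 5221939266 / 3634477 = 1436.78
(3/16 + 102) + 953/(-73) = 104107/1168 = 89.13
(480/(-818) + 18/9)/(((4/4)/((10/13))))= 1.09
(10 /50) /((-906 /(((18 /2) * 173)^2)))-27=-848853 /1510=-562.15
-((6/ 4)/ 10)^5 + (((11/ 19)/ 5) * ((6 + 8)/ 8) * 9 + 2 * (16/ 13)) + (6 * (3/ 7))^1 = 37936059853/ 5532800000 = 6.86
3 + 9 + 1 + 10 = 23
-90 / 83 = -1.08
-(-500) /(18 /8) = 2000 /9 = 222.22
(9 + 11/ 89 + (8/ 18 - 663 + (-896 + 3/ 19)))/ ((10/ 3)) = -11789201/ 25365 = -464.78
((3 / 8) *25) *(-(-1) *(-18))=-675 / 4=-168.75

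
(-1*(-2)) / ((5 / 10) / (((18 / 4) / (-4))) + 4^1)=9 / 16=0.56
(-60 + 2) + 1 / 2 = -115 / 2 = -57.50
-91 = -91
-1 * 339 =-339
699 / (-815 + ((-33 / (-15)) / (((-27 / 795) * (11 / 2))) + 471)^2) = 0.00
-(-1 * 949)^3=854670349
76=76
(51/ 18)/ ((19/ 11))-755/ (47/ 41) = -656.98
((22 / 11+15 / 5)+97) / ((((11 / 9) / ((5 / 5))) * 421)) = 918 / 4631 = 0.20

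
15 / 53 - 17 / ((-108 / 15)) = 5045 / 1908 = 2.64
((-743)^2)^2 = 304758098401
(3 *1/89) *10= 0.34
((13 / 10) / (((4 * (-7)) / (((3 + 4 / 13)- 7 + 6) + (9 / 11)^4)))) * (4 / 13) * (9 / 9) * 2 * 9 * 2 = -9441414 / 6661655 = -1.42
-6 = -6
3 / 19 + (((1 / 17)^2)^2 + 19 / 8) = 32155737 / 12695192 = 2.53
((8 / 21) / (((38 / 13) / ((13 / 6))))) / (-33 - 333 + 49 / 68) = -22984 / 29732283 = -0.00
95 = 95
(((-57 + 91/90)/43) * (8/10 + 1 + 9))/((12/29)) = -146131/4300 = -33.98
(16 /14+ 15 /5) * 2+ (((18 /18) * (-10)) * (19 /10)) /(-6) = 481 /42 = 11.45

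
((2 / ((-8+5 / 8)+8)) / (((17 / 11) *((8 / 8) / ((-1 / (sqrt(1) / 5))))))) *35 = -6160 / 17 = -362.35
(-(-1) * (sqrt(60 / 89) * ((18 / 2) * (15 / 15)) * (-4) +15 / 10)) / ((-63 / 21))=-1 / 2 +24 * sqrt(1335) / 89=9.35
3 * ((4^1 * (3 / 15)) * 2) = 24 / 5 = 4.80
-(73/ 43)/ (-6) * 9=219/ 86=2.55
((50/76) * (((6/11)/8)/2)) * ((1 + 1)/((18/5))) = 125/10032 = 0.01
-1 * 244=-244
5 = 5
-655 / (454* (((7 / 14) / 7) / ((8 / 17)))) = -36680 / 3859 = -9.51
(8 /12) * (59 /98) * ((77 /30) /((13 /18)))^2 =21417 /4225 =5.07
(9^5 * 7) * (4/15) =551124/5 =110224.80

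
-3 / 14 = -0.21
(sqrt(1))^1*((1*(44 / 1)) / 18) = 22 / 9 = 2.44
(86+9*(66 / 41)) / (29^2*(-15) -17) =-515 / 64739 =-0.01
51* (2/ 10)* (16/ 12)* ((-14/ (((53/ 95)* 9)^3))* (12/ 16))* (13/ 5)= -106108730/ 36177111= -2.93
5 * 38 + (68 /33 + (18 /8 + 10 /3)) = 26089 /132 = 197.64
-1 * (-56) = 56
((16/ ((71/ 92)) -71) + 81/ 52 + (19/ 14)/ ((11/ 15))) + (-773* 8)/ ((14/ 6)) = -766755163/ 284284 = -2697.14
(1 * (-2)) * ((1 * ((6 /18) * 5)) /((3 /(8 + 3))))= -12.22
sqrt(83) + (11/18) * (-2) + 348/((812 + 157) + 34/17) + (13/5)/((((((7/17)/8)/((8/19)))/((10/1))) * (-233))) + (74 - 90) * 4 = -17813168537/270812871 + sqrt(83) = -56.67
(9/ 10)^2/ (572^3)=81/ 18714924800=0.00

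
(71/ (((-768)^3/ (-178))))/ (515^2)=6319/ 60071451033600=0.00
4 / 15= 0.27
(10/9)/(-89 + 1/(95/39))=-475/37872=-0.01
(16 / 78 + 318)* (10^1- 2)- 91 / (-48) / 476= 36005603 / 14144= 2545.65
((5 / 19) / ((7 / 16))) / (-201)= -80 / 26733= -0.00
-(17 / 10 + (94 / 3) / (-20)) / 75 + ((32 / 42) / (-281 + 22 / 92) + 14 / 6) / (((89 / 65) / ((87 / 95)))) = 5950738637 / 3821871375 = 1.56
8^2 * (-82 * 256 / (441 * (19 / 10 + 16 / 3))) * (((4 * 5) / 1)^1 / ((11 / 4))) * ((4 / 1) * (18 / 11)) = -25794969600 / 1286593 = -20049.05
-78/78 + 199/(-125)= -324/125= -2.59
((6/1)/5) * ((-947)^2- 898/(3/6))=5370078/5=1074015.60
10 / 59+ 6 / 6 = 69 / 59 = 1.17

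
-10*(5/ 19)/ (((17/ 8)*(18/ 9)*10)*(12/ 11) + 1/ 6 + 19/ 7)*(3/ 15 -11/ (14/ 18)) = 322080/ 432269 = 0.75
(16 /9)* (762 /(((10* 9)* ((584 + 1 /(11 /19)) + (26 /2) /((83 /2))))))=1855216 /72232425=0.03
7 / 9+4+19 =214 / 9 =23.78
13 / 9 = 1.44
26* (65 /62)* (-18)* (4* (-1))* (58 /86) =1764360 /1333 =1323.60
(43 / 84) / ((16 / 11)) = 473 / 1344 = 0.35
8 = 8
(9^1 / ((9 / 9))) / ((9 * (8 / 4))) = 1 / 2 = 0.50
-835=-835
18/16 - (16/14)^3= -1009/2744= -0.37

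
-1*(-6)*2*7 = 84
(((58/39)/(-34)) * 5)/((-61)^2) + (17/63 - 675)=-34956074273/51807483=-674.73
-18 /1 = -18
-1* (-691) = 691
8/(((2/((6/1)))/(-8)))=-192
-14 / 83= -0.17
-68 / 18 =-34 / 9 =-3.78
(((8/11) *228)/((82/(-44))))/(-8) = 456/41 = 11.12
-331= -331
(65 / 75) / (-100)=-13 / 1500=-0.01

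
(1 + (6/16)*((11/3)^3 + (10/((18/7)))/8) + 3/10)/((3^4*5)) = 57509/1166400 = 0.05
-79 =-79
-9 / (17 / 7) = -63 / 17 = -3.71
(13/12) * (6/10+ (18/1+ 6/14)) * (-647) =-933621/70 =-13337.44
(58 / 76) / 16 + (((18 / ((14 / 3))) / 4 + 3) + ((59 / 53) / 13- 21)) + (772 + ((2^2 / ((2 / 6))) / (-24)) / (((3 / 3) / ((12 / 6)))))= 2211303779 / 2932384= 754.10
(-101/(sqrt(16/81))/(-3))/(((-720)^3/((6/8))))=-101/663552000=-0.00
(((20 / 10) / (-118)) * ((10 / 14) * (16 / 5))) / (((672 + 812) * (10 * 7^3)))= -0.00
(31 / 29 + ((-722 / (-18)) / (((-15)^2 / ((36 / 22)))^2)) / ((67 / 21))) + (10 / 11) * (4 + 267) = 109073068757 / 440818125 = 247.43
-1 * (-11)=11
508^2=258064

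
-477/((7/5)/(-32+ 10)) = 52470/7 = 7495.71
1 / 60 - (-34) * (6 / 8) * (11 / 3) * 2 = 187.02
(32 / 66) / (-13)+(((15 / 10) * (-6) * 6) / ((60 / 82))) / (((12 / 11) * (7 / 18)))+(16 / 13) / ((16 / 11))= -5199643 / 30030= -173.15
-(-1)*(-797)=-797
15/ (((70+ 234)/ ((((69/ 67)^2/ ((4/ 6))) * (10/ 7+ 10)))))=1071225/ 1194074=0.90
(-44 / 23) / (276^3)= -11 / 120891312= -0.00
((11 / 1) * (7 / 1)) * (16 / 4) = 308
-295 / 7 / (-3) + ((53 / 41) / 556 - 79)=-31092631 / 478716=-64.95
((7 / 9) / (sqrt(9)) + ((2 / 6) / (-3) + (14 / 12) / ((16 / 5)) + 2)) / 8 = 2171 / 6912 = 0.31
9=9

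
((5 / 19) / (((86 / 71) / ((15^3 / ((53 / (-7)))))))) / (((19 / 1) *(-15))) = 0.34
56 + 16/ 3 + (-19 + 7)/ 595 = 109444/ 1785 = 61.31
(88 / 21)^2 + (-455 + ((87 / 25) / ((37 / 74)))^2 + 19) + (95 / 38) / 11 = -369.77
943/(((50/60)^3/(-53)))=-10795464/125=-86363.71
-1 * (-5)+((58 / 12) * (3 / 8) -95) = -1411 / 16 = -88.19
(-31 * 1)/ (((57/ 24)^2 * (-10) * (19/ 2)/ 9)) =17856/ 34295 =0.52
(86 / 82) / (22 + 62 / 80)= 1720 / 37351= 0.05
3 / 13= 0.23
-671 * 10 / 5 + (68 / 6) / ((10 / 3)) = -6693 / 5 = -1338.60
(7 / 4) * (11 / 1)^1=77 / 4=19.25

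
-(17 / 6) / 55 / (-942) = 17 / 310860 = 0.00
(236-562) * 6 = -1956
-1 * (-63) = 63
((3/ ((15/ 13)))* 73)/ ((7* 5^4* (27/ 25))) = 949/ 23625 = 0.04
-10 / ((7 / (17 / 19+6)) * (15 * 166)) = -131 / 33117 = -0.00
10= 10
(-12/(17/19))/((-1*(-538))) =-114/4573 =-0.02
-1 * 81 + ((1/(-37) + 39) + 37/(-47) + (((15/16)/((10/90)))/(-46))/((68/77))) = -3744350697/87033472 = -43.02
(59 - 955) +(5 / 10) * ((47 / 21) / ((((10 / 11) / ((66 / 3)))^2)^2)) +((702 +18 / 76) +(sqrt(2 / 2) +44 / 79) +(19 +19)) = 7558150030516 / 19700625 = 383650.27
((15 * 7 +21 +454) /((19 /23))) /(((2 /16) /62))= 6616640 /19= 348244.21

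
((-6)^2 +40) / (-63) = -76 / 63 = -1.21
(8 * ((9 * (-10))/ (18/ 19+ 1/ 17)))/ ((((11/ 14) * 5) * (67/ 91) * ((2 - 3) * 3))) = 1519392/ 18425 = 82.46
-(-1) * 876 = 876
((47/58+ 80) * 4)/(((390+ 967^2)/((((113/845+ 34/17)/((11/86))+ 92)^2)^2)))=48208.25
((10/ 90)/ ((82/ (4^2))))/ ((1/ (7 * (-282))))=-5264/ 123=-42.80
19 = 19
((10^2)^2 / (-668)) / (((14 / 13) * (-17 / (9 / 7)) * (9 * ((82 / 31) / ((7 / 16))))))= 251875 / 13036688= 0.02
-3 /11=-0.27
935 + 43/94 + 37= 91411/94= 972.46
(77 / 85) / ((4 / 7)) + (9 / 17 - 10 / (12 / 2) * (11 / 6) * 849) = -2643893 / 1020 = -2592.05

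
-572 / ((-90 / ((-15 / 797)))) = -286 / 2391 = -0.12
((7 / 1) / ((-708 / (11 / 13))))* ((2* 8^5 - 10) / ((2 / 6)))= -2522751 / 1534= -1644.56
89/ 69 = 1.29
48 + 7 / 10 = 487 / 10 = 48.70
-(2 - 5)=3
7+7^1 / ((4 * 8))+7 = 14.22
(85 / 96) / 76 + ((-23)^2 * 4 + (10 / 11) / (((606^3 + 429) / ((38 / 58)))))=73066955774892953 / 34530507318912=2116.01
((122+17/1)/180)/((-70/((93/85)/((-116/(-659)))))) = -2839631/41412000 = -0.07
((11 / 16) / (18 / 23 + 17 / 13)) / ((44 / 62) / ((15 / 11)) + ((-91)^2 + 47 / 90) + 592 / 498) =0.00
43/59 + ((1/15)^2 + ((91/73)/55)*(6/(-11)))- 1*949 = -111193382383/117258075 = -948.28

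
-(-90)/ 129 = 0.70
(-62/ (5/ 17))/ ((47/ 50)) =-10540/ 47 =-224.26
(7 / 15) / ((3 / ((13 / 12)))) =91 / 540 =0.17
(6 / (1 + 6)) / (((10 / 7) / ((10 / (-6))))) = -1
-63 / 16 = -3.94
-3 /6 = -1 /2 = -0.50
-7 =-7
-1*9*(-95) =855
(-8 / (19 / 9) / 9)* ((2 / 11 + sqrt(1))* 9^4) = -682344 / 209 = -3264.80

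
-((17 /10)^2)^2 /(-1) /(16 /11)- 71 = -10441269 /160000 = -65.26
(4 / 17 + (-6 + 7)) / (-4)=-21 / 68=-0.31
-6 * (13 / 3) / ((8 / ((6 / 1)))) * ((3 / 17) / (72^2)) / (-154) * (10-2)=13 / 376992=0.00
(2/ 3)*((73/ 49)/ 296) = 73/ 21756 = 0.00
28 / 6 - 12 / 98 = 668 / 147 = 4.54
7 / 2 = 3.50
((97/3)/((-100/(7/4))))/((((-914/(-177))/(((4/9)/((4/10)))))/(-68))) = 681037/82260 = 8.28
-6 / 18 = -0.33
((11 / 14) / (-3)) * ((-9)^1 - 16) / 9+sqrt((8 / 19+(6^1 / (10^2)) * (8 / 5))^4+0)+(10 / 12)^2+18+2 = 21.69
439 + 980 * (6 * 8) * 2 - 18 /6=94516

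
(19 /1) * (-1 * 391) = -7429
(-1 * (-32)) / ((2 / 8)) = 128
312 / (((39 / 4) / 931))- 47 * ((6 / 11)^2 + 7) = 3563331 / 121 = 29449.02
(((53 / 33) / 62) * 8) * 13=2756 / 1023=2.69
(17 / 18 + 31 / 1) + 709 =13337 / 18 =740.94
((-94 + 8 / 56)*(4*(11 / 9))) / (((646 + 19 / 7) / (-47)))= 150964 / 4541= 33.24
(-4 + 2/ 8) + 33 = 117/ 4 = 29.25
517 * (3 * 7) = 10857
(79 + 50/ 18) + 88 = 1528/ 9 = 169.78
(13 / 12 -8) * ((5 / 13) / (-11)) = 415 / 1716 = 0.24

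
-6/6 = -1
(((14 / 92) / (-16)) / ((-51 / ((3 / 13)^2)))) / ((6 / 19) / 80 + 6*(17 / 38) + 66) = 665 / 4599362716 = 0.00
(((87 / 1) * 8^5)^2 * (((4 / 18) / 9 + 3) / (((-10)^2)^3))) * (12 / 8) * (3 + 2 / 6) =691372294144 / 5625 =122910630.07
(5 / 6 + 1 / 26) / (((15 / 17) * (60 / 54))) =289 / 325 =0.89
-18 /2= -9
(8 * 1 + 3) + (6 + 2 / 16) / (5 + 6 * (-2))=81 / 8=10.12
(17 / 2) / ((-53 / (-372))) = 3162 / 53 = 59.66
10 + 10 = 20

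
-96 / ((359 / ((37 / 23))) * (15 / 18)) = -21312 / 41285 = -0.52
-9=-9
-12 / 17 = -0.71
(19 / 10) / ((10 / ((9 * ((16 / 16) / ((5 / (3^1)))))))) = 513 / 500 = 1.03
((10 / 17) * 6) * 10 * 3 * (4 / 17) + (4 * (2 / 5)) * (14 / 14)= 38312 / 1445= 26.51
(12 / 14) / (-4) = -0.21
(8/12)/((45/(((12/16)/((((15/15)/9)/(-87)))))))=-87/10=-8.70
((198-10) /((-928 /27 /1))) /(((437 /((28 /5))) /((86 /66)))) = -127323 /1394030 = -0.09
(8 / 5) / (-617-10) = -8 / 3135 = -0.00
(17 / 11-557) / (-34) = 16.34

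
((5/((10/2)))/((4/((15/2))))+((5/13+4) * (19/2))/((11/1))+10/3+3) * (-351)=-370503/88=-4210.26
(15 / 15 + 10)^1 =11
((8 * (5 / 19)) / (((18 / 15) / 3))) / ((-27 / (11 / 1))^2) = 0.87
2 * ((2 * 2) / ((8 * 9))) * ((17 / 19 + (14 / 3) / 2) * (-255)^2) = 1329400 / 57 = 23322.81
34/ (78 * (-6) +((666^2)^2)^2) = 17/ 19353692553109714309014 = 0.00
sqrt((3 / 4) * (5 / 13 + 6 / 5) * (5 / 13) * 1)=sqrt(309) / 26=0.68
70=70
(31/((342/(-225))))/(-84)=775/3192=0.24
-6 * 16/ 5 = -96/ 5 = -19.20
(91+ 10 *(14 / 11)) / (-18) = -1141 / 198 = -5.76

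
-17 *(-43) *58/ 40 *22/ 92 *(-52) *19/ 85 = -3388099/ 1150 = -2946.17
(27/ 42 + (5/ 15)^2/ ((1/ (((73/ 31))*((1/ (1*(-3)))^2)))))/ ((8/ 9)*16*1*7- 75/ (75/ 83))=23621/ 581994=0.04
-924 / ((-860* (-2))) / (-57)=77 / 8170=0.01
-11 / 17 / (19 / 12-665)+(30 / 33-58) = -84990184 / 1488707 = -57.09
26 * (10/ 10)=26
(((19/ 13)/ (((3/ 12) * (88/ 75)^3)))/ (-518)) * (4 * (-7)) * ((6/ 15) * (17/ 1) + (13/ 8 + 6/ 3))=668503125/ 327788032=2.04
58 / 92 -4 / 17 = 309 / 782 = 0.40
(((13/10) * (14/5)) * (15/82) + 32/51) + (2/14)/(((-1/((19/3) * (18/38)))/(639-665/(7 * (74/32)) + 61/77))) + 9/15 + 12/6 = -105376777753/417008130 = -252.70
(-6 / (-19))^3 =216 / 6859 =0.03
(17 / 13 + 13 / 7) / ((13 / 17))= 4896 / 1183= 4.14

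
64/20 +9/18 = 37/10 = 3.70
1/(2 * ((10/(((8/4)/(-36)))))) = -1/360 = -0.00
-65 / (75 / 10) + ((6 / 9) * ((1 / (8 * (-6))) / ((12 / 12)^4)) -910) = -66145 / 72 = -918.68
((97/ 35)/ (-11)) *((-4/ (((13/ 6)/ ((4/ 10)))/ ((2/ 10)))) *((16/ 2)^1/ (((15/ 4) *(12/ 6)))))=24832/ 625625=0.04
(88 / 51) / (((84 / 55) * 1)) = 1210 / 1071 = 1.13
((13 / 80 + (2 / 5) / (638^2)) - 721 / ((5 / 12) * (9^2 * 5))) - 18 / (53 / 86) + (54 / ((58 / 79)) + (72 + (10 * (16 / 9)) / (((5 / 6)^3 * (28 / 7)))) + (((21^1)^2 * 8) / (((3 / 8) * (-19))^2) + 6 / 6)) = 800769978401531 / 4205505340080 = 190.41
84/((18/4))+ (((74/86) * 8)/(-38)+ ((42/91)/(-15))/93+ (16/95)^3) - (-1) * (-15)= 155555850527/44572354125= 3.49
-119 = -119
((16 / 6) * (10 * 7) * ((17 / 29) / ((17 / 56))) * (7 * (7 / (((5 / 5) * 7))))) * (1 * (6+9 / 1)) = 1097600 / 29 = 37848.28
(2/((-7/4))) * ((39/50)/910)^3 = -27/37515625000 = -0.00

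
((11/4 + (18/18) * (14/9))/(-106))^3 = -3723875/55568042496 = -0.00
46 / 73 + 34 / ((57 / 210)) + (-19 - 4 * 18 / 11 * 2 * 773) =-152758873 / 15257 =-10012.38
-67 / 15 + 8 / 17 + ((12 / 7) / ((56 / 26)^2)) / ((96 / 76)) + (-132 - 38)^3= -13750907805739 / 2798880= -4913003.70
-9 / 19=-0.47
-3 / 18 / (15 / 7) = -0.08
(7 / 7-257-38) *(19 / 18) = -931 / 3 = -310.33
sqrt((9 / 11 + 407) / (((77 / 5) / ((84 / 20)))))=sqrt(13458) / 11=10.55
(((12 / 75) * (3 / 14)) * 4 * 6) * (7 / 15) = 48 / 125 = 0.38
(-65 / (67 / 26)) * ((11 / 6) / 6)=-9295 / 1206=-7.71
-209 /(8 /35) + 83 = -6651 /8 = -831.38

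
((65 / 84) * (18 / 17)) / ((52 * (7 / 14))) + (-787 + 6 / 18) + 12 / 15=-5610863 / 7140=-785.84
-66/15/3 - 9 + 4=-97/15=-6.47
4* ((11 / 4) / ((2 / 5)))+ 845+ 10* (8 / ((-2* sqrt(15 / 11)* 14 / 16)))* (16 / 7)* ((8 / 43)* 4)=1745 / 2-32768* sqrt(165) / 6321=805.91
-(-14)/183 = 14/183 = 0.08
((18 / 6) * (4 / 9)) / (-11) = -4 / 33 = -0.12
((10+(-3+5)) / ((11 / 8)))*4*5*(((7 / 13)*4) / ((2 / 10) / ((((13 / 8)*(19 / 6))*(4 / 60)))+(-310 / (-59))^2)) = 888908160 / 66654401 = 13.34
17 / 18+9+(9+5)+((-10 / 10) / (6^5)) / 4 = 744767 / 31104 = 23.94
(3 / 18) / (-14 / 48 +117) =4 / 2801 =0.00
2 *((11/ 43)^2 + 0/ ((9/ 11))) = 242/ 1849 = 0.13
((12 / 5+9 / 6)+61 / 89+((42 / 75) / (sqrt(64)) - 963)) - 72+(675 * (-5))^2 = 101367392433 / 8900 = 11389594.66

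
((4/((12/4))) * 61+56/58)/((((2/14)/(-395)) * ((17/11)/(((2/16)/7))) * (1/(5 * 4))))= -77775500/1479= -52586.54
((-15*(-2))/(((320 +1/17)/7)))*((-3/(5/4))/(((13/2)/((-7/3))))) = 39984/70733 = 0.57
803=803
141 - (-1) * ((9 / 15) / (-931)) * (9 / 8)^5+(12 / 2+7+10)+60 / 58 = 730027564177 / 4423516160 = 165.03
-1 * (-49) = 49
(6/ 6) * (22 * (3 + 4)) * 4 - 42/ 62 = 19075/ 31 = 615.32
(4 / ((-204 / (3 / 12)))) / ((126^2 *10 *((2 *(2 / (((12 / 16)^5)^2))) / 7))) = -243 / 79859548160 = -0.00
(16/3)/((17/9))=48/17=2.82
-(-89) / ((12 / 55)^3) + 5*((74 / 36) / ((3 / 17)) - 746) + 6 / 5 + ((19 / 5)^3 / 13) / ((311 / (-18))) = 4277608443889 / 873288000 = 4898.28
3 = 3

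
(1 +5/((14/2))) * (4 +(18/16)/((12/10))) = 237/28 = 8.46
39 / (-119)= -39 / 119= -0.33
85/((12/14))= 595/6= 99.17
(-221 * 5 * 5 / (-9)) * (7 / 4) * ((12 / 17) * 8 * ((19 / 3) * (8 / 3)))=2766400 / 27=102459.26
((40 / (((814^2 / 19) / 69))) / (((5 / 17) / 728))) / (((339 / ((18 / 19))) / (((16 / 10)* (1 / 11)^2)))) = 81978624 / 11324593885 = 0.01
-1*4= -4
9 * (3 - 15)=-108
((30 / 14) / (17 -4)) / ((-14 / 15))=-225 / 1274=-0.18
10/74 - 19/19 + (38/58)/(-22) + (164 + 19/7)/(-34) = -8143631/1404557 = -5.80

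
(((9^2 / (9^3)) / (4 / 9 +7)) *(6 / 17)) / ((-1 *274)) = -3 / 156043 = -0.00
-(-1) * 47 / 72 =47 / 72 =0.65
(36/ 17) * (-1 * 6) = -216/ 17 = -12.71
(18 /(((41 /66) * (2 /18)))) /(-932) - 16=-155521 /9553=-16.28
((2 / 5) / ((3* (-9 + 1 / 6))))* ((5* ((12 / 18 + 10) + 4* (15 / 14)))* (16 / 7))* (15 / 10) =-10048 / 2597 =-3.87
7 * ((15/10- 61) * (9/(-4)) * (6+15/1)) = 157437/8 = 19679.62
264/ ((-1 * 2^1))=-132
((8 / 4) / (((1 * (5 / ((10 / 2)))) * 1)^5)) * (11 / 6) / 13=11 / 39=0.28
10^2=100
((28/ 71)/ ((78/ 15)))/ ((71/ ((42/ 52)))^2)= 15435/ 1572660934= 0.00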